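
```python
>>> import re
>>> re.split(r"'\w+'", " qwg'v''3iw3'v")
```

Matches to split on: at [4:7] → "'v'"; at [7:13] → "'3iw3'".
Each match becomes a cut point; 3 segments remain.

[' qwg', '', 'v']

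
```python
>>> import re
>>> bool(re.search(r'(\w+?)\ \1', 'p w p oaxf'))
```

`\1` has to match the exact text group 1 already captured.
Here no position works, so the call returns None, and `bool(None)` is False.

False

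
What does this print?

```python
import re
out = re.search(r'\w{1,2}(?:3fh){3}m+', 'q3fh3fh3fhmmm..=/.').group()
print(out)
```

q3fh3fh3fhmmm

Pattern: 1 to 2 of a word character; then the literal '3fh' repeated 3 times, then one or more of a literal 'm'.
Unlike `match`, `search` isn't anchored — it looks for the pattern anywhere in the string.
The match spans [0:13] → 'q3fh3fh3fhmmm'.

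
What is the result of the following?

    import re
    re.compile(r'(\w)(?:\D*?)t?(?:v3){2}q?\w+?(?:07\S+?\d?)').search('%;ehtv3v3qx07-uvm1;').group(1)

The pattern matches a word character (captured); then zero or more of a non-digit (lazy) (non-capturing group); then optionally a literal 't', then the literal 'v3' repeated 2 times, then optionally a literal 'q'; then one or more of a word character (lazy); then the literal '07', then one or more of a non-whitespace character (lazy), then optionally a digit (non-capturing group).
Because the quantifier is non-greedy, it stops expanding at the earliest point where the rest of the pattern can succeed.
Unlike `match`, `search` isn't anchored — it looks for the pattern anywhere in the string.
The match spans [2:14] → 'ehtv3v3qx07-'.
Captured: group 1 = 'e'.

'e'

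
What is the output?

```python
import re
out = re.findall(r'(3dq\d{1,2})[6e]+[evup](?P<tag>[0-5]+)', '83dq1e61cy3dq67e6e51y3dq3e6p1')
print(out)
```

Pattern: the literal '3dq', then 1 to 2 of a digit (captured); then one or more of one of [6e], then one of [evup]; then one or more of a character in [0-5] (captured as 'tag').
With 2 capturing groups, `findall` returns a 2-tuple per match.

[('3dq67', '51'), ('3dq3', '1')]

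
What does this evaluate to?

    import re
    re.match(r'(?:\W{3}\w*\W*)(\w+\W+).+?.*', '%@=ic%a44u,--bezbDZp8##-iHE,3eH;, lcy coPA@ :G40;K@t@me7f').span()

(0, 57)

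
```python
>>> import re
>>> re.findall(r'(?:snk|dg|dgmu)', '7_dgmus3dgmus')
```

['dg', 'dg']

Alternation isn't longest-match — the leftmost alternative that fits at this position is chosen.
Scanning left to right: at [2:4] → 'dg'; at [8:10] → 'dg'.
Since nothing is captured, `findall` lists the 2 matched substrings directly.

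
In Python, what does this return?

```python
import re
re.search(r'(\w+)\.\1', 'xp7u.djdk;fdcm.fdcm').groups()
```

('fdcm',)

`\1` has to match the exact text group 1 already captured.
`search` walks the string left to right and returns the first match it finds.
The match spans [10:19] → 'fdcm.fdcm'.
Captured: group 1 = 'fdcm'.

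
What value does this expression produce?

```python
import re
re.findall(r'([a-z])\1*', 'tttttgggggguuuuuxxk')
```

['t', 'g', 'u', 'x', 'k']

After group 1 captures some text, `\1` only succeeds where that same text appears again.
Walking the string: at [0:5] match 'ttttt', group 1 = 't'; at [5:11] match 'gggggg', group 1 = 'g'; at [11:16] match 'uuuuu', group 1 = 'u'; at [16:18] match 'xx', group 1 = 'x'; at [18:19] match 'k', group 1 = 'k'.
`findall` collects group 1 from each match (5 total).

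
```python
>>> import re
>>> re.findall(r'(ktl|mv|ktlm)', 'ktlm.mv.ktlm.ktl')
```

The regex engine tests alternatives in the order written; an earlier branch that matches wins even if a later one would match more.
With a single group, `findall` returns only what that group captured — 4 items.

['ktl', 'mv', 'ktl', 'ktl']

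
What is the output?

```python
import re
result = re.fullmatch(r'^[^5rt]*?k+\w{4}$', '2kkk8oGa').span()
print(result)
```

(0, 8)

The pattern matches anchored at the start of the string; then zero or more of any character except [5rt] (lazy); then one or more of a literal 'k', then exactly 4 of a word character; then anchored at the end.
`re.fullmatch` is like wrapping the pattern in `^…$` (in single-line mode).
The match spans [0:8] → '2kkk8oGa'.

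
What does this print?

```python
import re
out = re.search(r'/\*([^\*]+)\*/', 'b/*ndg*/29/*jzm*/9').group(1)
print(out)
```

ndg

`search` walks the string left to right and returns the first match it finds.
The match spans [1:8] → '/*ndg*/'.
Captured: group 1 = 'ndg'.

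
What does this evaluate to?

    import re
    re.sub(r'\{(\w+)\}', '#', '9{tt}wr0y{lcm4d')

'9#wr0y{lcm4d'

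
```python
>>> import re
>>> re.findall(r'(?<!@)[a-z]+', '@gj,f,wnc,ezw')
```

The negative lookaround is zero-width — it rules out positions where the adjacent text would match, without consuming anything.
Since nothing is captured, `findall` lists the 4 matched substrings directly.

['j', 'f', 'wnc', 'ezw']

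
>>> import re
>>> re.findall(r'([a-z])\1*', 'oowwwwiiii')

`\1` has to match the exact text group 1 already captured.
Because there's exactly one group, `findall` drops the full match and keeps group 1 from each hit.

['o', 'w', 'i']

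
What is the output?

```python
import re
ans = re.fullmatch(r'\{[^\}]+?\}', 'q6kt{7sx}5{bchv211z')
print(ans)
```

None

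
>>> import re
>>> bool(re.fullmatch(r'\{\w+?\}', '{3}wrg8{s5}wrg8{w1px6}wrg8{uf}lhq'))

`re.fullmatch` is like wrapping the pattern in `^…$` (in single-line mode).
Here there's no way to consume every character, so the call returns None, and `bool(None)` is False.

False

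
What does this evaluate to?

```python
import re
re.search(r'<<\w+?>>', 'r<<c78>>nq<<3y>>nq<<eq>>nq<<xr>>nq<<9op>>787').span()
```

`re.search` scans for the first position where the pattern succeeds.
The match spans [1:8] → '<<c78>>'.

(1, 8)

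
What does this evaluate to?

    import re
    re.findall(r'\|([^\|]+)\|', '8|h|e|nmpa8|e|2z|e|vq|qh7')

['h', 'nmpa8', '2z', 'vq']

With a single group, `findall` returns only what that group captured — 4 items.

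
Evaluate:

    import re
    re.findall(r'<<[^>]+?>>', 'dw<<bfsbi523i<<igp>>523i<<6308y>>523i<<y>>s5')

['<<bfsbi523i<<igp>>', '<<6308y>>', '<<y>>']

Matches: at [2:20] → '<<bfsbi523i<<igp>>'; at [24:33] → '<<6308y>>'; at [37:42] → '<<y>>'.
No capturing groups, so `findall` returns the 3 full match strings.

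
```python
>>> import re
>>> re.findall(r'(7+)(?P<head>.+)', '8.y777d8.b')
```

This matches one or more of a literal '7' (captured); then one or more of any character (captured as 'head').
Scanning left to right: at [3:10] match '777d8.b', groups = ('777', 'd8.b').
`findall` packs the 2 group values into a tuple for every match.

[('777', 'd8.b')]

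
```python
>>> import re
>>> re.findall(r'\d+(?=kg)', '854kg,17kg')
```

Because the assertion is zero-width, the text it checks is not consumed and won't appear in the result.
Scanning left to right: at [0:3] → '854'; at [6:8] → '17'.
With no groups in the pattern, `findall` gives back each whole match — 2 here.

['854', '17']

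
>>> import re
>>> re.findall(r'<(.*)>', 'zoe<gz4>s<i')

Scanning left to right: at [3:8] match '<gz4>', group 1 = 'gz4'.
One capturing group, so `findall` returns just the captured substring from the one match — 1 in all.

['gz4']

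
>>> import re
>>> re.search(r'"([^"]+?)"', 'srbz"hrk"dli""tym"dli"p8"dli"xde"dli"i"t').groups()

('hrk',)

The match spans [4:9] → '"hrk"'.
Captured: group 1 = 'hrk'.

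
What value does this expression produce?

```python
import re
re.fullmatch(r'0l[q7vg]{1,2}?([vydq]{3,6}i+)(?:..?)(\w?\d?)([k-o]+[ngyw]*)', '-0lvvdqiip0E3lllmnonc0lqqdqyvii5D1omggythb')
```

`re.fullmatch` requires the pattern to consume the entire string.
Here the pattern can't cover the whole string, so the call returns None.

None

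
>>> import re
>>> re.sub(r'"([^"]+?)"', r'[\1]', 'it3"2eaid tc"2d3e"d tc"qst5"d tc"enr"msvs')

'it3[2eaid tc]2d3e[d tc]qst5[d tc]enr"msvs'

Each match is replaced using the text its own group 1 captured.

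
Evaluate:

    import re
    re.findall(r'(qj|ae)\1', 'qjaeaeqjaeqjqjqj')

After group 1 captures some text, `\1` only succeeds where that same text appears again.
Because there's exactly one group, `findall` drops the full match and keeps group 1 from each hit.

['ae', 'qj']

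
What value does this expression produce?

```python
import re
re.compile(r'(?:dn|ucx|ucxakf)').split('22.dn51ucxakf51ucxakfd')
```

['22.', '51', 'akf51', 'akfd']

Branches in `(...|...)` are attempted left-to-right; the first branch that allows the whole pattern to succeed is taken.
Matches to split on: at [3:5] → 'dn'; at [7:10] → 'ucx'; at [15:18] → 'ucx'.
`split` removes every match and returns the 4 fragments in between.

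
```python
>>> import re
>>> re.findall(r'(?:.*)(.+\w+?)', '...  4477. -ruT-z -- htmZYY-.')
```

This matches zero or more of any character (non-capturing group); then one or more of any character, then one or more of a word character (lazy) (captured).
One capturing group, so `findall` returns just the captured substring from the one match — 1 in all.

['YY']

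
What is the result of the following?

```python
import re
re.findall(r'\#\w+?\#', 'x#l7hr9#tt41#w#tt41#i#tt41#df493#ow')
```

`findall` yields the raw match text (4 of them) because the pattern has no groups.

['#l7hr9#', '#w#', '#i#', '#df493#']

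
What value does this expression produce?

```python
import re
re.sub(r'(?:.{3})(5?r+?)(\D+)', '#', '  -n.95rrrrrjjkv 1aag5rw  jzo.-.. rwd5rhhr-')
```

'  -#1#5#'

This matches exactly 3 of any character (non-capturing group); then optionally a literal '5', then one or more of the literal 'r' (lazy) (captured); then one or more of a non-digit (captured).
Every occurrence is swapped for '#'.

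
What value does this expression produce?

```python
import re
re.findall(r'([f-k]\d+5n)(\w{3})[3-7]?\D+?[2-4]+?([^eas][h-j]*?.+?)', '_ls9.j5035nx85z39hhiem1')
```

Pattern: a character in [f-k], then one or more of a digit, then the literal '5n' (captured); then exactly 3 of a word character (captured); then optionally a character in [3-7], then one or more of a non-digit (lazy), then one or more of a character in [2-4] (lazy); then any character except [eas], then zero or more of a character in [h-j] (lazy), then one or more of any character (lazy) (captured).
With 3 capturing groups, `findall` returns a 3-tuple per match.

[('j5035n', 'x85', '9h')]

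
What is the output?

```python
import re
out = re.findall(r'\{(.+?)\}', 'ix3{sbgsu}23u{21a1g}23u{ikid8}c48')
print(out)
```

Lazy quantifiers expand one character at a time until the remainder of the pattern can match.
Scanning left to right: at [3:10] match '{sbgsu}', group 1 = 'sbgsu'; at [13:20] match '{21a1g}', group 1 = '21a1g'; at [23:30] match '{ikid8}', group 1 = 'ikid8'.
One capturing group, so `findall` returns just the captured substring from each match — 3 in all.

['sbgsu', '21a1g', 'ikid8']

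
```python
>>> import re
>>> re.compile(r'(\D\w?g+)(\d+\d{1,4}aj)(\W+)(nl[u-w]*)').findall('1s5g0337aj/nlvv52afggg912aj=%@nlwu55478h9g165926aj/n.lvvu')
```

[('s5g', '0337aj', '/', 'nlvv'), ('afggg', '912aj', '=%@', 'nlwu')]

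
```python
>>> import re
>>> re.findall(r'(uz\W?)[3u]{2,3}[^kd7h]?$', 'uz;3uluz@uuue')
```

The pattern matches the literal 'uz', then optionally a non-word character (captured); then 2 to 3 of one of [3u], then optionally any character except [kd7h]; then anchored at the end.
Matches: at [6:13] match 'uz@uuue', group 1 = 'uz@'.
`findall` collects group 1 from the one match (1 total).

['uz@']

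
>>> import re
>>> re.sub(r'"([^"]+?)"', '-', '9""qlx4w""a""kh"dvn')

'9"---dvn'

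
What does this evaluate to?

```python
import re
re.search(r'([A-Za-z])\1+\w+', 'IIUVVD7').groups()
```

('I',)

`\1` is not a pattern — it's the concrete string captured by group 1, re-applied verbatim.
`search` walks the string left to right and returns the first match it finds.
The match spans [0:7] → 'IIUVVD7'.
Captured: group 1 = 'I'.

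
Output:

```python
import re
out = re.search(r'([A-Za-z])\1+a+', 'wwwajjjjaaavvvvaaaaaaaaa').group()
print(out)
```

`\1` has to match the exact text group 1 already captured.
`re.search` tries every starting position until one works.
The match spans [0:4] → 'wwwa'.
Captured: group 1 = 'w'.

wwwa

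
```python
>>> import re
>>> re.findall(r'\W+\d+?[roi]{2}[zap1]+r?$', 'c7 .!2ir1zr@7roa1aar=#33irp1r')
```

['=#33irp1r']

This matches one or more of a non-word character; then one or more of a digit (lazy); then exactly 2 of one of [roi], then one or more of one of [zap1]; then optionally a literal 'r'; then anchored at the end.
Walking the string: at [20:29] → '=#33irp1r'.
Since nothing is captured, `findall` lists the 1 matched substring directly.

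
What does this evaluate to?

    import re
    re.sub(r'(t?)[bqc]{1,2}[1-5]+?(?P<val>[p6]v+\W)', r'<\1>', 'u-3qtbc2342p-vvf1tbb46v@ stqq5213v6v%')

'u-3qtbc2342p-vvf1<t> stqq5213v6v%'

This matches optionally a literal 't' (captured); then 1 to 2 of one of [bqc], then one or more of a character in [1-5] (lazy); then one of [p6], then one or more of the literal 'v', then a non-word character (captured as 'val').
Matches: at [17:24] → 'tbb46v@'.
Each match is replaced using the text its own group 1 captured.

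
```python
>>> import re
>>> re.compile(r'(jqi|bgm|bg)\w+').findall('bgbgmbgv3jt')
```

Walking the string: at [0:11] match 'bgbgmbgv3jt', group 1 = 'bg'.
`findall` collects group 1 from the one match (1 total).

['bg']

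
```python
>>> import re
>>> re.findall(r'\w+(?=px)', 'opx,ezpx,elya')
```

The positive lookaround only admits positions where the adjacent text matches; those characters stay outside the span.
No capturing groups, so `findall` returns the 2 full match strings.

['o', 'ez']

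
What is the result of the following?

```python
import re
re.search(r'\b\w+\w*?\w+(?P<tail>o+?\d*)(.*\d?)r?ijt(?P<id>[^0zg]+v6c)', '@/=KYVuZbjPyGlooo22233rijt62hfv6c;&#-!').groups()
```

('o22233', 'r', '62hfv6c')

Pattern: a word boundary (`\b`, zero-width); then one or more of a word character, then zero or more of a word character (lazy); then one or more of a word character; then one or more of a literal 'o' (lazy), then zero or more of a digit (captured as 'tail'); then zero or more of any character, then optionally a digit (captured); then optionally a literal 'r', then the literal 'ijt'; then one or more of any character except [0zg], then the literal 'v6c' (captured as 'id').
`re.search` tries every starting position until one works.
The match spans [3:33] → 'KYVuZbjPyGlooo22233rijt62hfv6c'.
Captured: group 1 = 'o22233', group 2 = 'r', group 3 = '62hfv6c'.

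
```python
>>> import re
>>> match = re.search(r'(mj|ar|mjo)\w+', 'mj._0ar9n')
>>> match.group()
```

'ar9n'

The match spans [5:9] → 'ar9n'.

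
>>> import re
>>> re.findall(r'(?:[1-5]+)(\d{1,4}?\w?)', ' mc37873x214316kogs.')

['78', '6k']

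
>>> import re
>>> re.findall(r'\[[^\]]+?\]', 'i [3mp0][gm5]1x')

['[3mp0]', '[gm5]']

Walking the string: at [2:8] → '[3mp0]'; at [8:13] → '[gm5]'.
With no groups in the pattern, `findall` gives back each whole match — 2 here.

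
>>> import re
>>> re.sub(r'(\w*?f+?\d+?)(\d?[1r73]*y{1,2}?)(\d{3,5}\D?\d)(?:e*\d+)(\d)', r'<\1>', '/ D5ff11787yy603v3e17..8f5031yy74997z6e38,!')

'/ <D5ff117>..<8f5>,!'

This matches zero or more of a word character (lazy), then one or more of the literal 'f' (lazy), then one or more of a digit (lazy) (captured); then optionally a digit, then zero or more of one of [1r73], then 1 to 2 of a literal 'y' (lazy) (captured); then 3 to 5 of a digit, then optionally a non-digit, then a digit (captured); then zero or more of the literal 'e', then one or more of a digit (non-capturing group); then a digit (captured).
Matches: at [2:21] → 'D5ff11787yy603v3e17'; at [23:41] → '8f5031yy74997z6e38'.
The replacement refers to a captured group, so each match is rewritten using its own captured text.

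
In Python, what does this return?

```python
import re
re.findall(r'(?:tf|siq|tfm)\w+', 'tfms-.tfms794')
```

['tfms', 'tfms794']

Since nothing is captured, `findall` lists the 2 matched substrings directly.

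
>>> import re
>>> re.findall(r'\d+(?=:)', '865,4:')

Lookahead/lookbehind check context without consuming it, so the matched span excludes the asserted characters.
Scanning left to right: at [4:5] → '4'.
Since nothing is captured, `findall` lists the 1 matched substring directly.

['4']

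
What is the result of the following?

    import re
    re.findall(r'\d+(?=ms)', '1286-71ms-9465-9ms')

['71', '9']

The `(?=…)`/`(?<=…)` assertion just peeks at neighbouring text; it doesn't advance the match position.
Walking the string: at [5:7] → '71'; at [15:16] → '9'.
No capturing groups, so `findall` returns the 2 full match strings.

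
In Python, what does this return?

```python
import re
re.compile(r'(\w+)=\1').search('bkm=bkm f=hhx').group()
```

'bkm=bkm'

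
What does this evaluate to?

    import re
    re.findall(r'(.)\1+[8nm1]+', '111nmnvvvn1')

['1', 'v']

A backreference is literal: `\1` must see the identical characters the first group matched.
Walking the string: at [0:6] match '111nmn', group 1 = '1'; at [6:11] match 'vvvn1', group 1 = 'v'.
With a single group, `findall` returns only what that group captured — 2 items.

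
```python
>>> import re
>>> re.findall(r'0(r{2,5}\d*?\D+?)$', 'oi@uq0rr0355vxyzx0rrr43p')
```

['rrr43p']

Pattern: a literal '0'; then 2 to 5 of a literal 'r', then zero or more of a digit (lazy), then one or more of a non-digit (lazy) (captured); then anchored at the end.
Scanning left to right: at [17:24] match '0rrr43p', group 1 = 'rrr43p'.
`findall` collects group 1 from the one match (1 total).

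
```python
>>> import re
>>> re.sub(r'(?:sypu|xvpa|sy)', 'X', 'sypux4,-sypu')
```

The regex engine tests alternatives in the order written; an earlier branch that matches wins even if a later one would match more.
Matches: at [0:4] → 'sypu'; at [8:12] → 'sypu'.
Each match is replaced by 'X'.

'Xx4,-X'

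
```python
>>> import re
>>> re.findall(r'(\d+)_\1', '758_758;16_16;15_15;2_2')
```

['758', '16', '15', '2']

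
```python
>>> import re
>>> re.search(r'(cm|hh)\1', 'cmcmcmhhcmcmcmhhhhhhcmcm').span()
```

A backreference is literal: `\1` must see the identical characters the first group matched.
`search` walks the string left to right and returns the first match it finds.
The match spans [0:4] → 'cmcm'.
Captured: group 1 = 'cm'.

(0, 4)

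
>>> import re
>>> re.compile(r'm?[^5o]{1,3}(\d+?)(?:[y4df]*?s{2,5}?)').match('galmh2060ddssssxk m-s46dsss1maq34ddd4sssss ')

Pattern: optionally a literal 'm', then 1 to 3 of any character except [5o]; then one or more of a digit (lazy) (captured); then zero or more of one of [y4df] (lazy), then 2 to 5 of a literal 's' (lazy) (non-capturing group).
`match` is anchored at position 0; if the pattern doesn't fit there, it returns None.
Here position 0 doesn't satisfy it, so the call returns None.

None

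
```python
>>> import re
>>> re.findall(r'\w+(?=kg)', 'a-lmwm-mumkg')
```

['mum']

The positive lookaround only admits positions where the adjacent text matches; those characters stay outside the span.
Walking the string: at [7:10] → 'mum'.
`findall` yields the raw match text (1 of them) because the pattern has no groups.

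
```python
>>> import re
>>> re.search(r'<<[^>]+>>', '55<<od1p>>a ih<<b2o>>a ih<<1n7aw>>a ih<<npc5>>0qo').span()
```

`search` walks the string left to right and returns the first match it finds.
The match spans [2:10] → '<<od1p>>'.

(2, 10)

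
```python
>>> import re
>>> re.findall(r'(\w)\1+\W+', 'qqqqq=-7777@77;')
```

['q', '7', '7']

The backreference `\1` re-matches whatever the first group consumed, character for character.
Because there's exactly one group, `findall` drops the full match and keeps group 1 from each hit.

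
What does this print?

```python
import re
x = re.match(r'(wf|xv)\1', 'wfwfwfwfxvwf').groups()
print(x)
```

('wf',)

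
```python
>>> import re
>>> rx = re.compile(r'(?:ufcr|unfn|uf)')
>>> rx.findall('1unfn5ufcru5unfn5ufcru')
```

['unfn', 'ufcr', 'unfn', 'ufcr']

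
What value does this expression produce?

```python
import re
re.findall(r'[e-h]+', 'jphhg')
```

['hhg']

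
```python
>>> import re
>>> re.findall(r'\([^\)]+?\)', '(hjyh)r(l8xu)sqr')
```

Walking the string: at [0:6] → '(hjyh)'; at [7:13] → '(l8xu)'.
`findall` yields the raw match text (2 of them) because the pattern has no groups.

['(hjyh)', '(l8xu)']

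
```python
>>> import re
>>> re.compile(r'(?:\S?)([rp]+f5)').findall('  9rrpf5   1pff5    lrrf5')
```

['rrpf5', 'rrf5']

The pattern matches optionally a non-whitespace character (non-capturing group); then one or more of one of [rp], then the literal 'f5' (captured).
Scanning left to right: at [2:8] match '9rrpf5', group 1 = 'rrpf5'; at [20:25] match 'lrrf5', group 1 = 'rrf5'.
With a single group, `findall` returns only what that group captured — 2 items.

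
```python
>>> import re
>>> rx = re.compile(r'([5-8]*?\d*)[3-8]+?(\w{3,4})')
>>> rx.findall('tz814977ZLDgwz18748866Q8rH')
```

Pattern: zero or more of a character in [5-8] (lazy), then zero or more of a digit (captured); then one or more of a character in [3-8] (lazy); then 3 to 4 of a word character (captured).
`findall` packs the 2 group values into a tuple for every match.

[('81497', 'ZLDg'), ('1874886', 'Q8rH')]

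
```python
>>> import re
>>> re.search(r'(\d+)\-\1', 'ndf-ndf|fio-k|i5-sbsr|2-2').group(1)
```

`\1` has to match the exact text group 1 already captured.
`re.search` scans for the first position where the pattern succeeds.
The match spans [22:25] → '2-2'.
Captured: group 1 = '2'.

'2'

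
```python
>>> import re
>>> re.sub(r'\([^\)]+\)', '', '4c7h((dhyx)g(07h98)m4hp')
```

'4c7hgm4hp'

Matches: at [4:11] → '((dhyx)'; at [12:19] → '(07h98)'.
Each match is replaced by ''.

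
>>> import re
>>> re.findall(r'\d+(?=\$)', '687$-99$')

['687', '99']

The `(?=…)`/`(?<=…)` assertion just peeks at neighbouring text; it doesn't advance the match position.
With no groups in the pattern, `findall` gives back each whole match — 2 here.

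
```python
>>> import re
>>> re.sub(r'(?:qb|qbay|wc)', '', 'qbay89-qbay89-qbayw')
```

'ay89-ay89-ayw'

Branches in `(...|...)` are attempted left-to-right; the first branch that allows the whole pattern to succeed is taken.
Matches: at [0:2] → 'qb'; at [7:9] → 'qb'; at [14:16] → 'qb'.
Every occurrence is swapped for ''.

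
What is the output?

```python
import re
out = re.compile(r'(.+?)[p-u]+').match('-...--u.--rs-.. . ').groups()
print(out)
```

The match spans [0:7] → '-...--u'.
Captured: group 1 = '-...--'.

('-...--',)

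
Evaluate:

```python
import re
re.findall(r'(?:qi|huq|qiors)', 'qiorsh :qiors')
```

['qi', 'qi']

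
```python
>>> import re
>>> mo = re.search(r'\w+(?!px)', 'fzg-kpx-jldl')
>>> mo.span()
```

The negative lookahead/lookbehind blocks any match where the forbidden context is present.
The match spans [0:3] → 'fzg'.

(0, 3)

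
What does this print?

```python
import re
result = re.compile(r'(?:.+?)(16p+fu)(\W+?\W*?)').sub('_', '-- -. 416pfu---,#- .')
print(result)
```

_--,#- .

The pattern matches one or more of any character (lazy) (non-capturing group); then the literal '16', then one or more of the literal 'p', then the literal 'fu' (captured); then one or more of a non-word character (lazy), then zero or more of a non-word character (lazy) (captured).
With the lazy modifier that quantifier settles for the fewest repetitions that let the rest of the pattern succeed (the atoms after it are unaffected and can still be greedy).
Matches: at [0:13] → '-- -. 416pfu-'.
`sub` substitutes '_' at each match site.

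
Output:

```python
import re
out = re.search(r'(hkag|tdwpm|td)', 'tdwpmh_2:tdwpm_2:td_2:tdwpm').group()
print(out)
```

tdwpm

Alternation isn't longest-match — the leftmost alternative that fits at this position is chosen.
`search` walks the string left to right and returns the first match it finds.
The match spans [0:5] → 'tdwpm'.
Captured: group 1 = 'tdwpm'.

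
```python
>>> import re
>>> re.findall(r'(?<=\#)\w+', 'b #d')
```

Because the assertion is zero-width, the text it checks is not consumed and won't appear in the result.
Since nothing is captured, `findall` lists the 1 matched substring directly.

['d']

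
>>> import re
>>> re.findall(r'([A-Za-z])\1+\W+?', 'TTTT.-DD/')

['T', 'D']

`\1` has to match the exact text group 1 already captured.
Walking the string: at [0:5] match 'TTTT.', group 1 = 'T'; at [6:9] match 'DD/', group 1 = 'D'.
`findall` collects group 1 from each match (2 total).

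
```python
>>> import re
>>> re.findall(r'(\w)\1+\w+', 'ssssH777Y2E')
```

['s']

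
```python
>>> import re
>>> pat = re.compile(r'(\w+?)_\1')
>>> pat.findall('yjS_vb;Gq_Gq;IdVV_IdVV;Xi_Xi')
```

['Gq', 'IdVV', 'Xi']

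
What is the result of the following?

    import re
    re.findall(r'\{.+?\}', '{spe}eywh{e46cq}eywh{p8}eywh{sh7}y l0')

A `+?`/`*?`/`{m,n}?` starts at its minimum and grows only as far as needed for what follows to match.
`findall` yields the raw match text (4 of them) because the pattern has no groups.

['{spe}', '{e46cq}', '{p8}', '{sh7}']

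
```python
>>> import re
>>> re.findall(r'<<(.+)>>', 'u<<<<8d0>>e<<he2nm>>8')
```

['<<8d0>>e<<he2nm']

Matches: at [1:20] match '<<<<8d0>>e<<he2nm>>', group 1 = '<<8d0>>e<<he2nm'.
One capturing group, so `findall` returns just the captured substring from the one match — 1 in all.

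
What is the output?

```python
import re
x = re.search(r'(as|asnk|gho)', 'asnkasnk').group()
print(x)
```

`|` is ordered: at each position the engine commits to the first alternative that works.
`search` walks the string left to right and returns the first match it finds.
The match spans [0:2] → 'as'.
Captured: group 1 = 'as'.

as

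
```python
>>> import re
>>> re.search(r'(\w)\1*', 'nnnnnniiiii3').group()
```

'nnnnnn'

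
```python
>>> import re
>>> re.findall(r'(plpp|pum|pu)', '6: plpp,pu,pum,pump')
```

Branches in `(...|...)` are attempted left-to-right; the first branch that allows the whole pattern to succeed is taken.
With a single group, `findall` returns only what that group captured — 4 items.

['plpp', 'pu', 'pum', 'pum']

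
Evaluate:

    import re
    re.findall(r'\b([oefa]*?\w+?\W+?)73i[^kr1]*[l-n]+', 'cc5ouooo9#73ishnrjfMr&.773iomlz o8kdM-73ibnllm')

Pattern: a word boundary (`\b`, zero-width); then zero or more of one of [oefa] (lazy), then one or more of a word character (lazy), then one or more of a non-word character (lazy) (captured); then the literal '73i', then zero or more of any character except [kr1], then one or more of a character in [l-n].
Scanning left to right: at [0:16] match 'cc5ouooo9#73ishn', group 1 = 'cc5ouooo9#'; at [32:46] match 'o8kdM-73ibnllm', group 1 = 'o8kdM-'.
One capturing group, so `findall` returns just the captured substring from each match — 2 in all.

['cc5ouooo9#', 'o8kdM-']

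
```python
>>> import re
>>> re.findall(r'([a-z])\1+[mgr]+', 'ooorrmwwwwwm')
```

A backreference is literal: `\1` must see the identical characters the first group matched.
Because there's exactly one group, `findall` drops the full match and keeps group 1 from each hit.

['o', 'w']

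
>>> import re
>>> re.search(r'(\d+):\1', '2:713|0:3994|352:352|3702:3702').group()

'352:352'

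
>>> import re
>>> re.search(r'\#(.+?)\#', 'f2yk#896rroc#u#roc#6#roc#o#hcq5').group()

The match spans [4:13] → '#896rroc#'.

'#896rroc#'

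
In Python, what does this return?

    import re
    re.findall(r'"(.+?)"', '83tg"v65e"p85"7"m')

Matches: at [4:10] match '"v65e"', group 1 = 'v65e'; at [13:16] match '"7"', group 1 = '7'.
Because there's exactly one group, `findall` drops the full match and keeps group 1 from each hit.

['v65e', '7']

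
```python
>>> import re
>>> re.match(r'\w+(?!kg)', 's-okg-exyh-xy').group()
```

`re.match` only tries the pattern at the start of the string.
The match spans [0:1] → 's'.

's'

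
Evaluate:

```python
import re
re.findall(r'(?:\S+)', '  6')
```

['6']

No capturing groups, so `findall` returns the 1 full match string.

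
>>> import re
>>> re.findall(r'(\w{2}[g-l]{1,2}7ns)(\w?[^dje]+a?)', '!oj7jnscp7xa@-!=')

[]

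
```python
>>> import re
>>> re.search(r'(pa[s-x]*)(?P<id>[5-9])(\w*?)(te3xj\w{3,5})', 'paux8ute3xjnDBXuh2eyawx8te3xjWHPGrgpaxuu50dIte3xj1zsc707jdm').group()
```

'paux8ute3xjnDBXu'

The pattern matches the literal 'pa', then zero or more of a character in [s-x] (captured); then a character in [5-9] (captured as 'id'); then zero or more of a word character (lazy) (captured); then the literal 'te', then the literal '3xj', then 3 to 5 of a word character (captured).
Unlike `match`, `search` isn't anchored — it looks for the pattern anywhere in the string.
The match spans [0:16] → 'paux8ute3xjnDBXu'.
Captured: group 1 = 'paux', group 2 = '8', group 3 = 'u', group 4 = 'te3xjnDBXu'.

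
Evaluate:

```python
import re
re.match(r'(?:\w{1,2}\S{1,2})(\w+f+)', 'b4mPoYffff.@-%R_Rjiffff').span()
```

(0, 10)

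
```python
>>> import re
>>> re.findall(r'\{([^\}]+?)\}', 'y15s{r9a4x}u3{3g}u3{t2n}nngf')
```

['r9a4x', '3g', 't2n']

Matches: at [4:11] match '{r9a4x}', group 1 = 'r9a4x'; at [13:17] match '{3g}', group 1 = '3g'; at [19:24] match '{t2n}', group 1 = 't2n'.
`findall` collects group 1 from each match (3 total).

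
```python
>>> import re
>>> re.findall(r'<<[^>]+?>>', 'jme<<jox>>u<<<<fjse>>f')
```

['<<jox>>', '<<<<fjse>>']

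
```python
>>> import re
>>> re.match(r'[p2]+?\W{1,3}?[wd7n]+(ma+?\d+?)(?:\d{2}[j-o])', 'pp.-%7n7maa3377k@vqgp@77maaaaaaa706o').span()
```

This matches one or more of one of [p2] (lazy), then 1 to 3 of a non-word character (lazy); then one or more of one of [wd7n]; then a literal 'm', then one or more of the literal 'a' (lazy), then one or more of a digit (lazy) (captured); then exactly 2 of a digit, then a character in [j-o] (non-capturing group).
With `match`, the pattern is implicitly anchored at the beginning.
The match spans [0:16] → 'pp.-%7n7maa3377k'.
Captured: group 1 = 'maa33'.

(0, 16)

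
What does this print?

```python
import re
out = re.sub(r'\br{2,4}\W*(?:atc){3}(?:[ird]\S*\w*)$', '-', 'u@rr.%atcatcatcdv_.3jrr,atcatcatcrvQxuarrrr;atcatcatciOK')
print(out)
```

u@-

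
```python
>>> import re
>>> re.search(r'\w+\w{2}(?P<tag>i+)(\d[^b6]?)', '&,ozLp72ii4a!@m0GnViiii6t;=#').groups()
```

The match spans [2:12] → 'ozLp72ii4a'.
Captured: group 1 = 'i', group 2 = '4a'.

('i', '4a')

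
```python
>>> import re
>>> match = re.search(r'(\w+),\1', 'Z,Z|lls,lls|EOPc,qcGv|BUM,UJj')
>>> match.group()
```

`\1` is not a pattern — it's the concrete string captured by group 1, re-applied verbatim.
The match spans [0:3] → 'Z,Z'.

'Z,Z'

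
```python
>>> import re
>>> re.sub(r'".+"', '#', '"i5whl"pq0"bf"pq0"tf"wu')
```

'#wu'

Matches: at [0:21] → '"i5whl"pq0"bf"pq0"tf"'.
`sub` substitutes '#' at each match site.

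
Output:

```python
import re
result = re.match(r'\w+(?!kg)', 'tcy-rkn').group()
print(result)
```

A negative assertion filters positions out without eating any characters.
`match` is anchored at position 0; if the pattern doesn't fit there, it returns None.
The match spans [0:3] → 'tcy'.

tcy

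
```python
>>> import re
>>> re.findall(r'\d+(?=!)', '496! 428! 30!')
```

['496', '428', '30']

The `(?=…)`/`(?<=…)` assertion just peeks at neighbouring text; it doesn't advance the match position.
Since nothing is captured, `findall` lists the 3 matched substrings directly.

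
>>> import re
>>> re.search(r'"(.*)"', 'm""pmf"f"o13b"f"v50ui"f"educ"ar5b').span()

(1, 29)

`re.search` tries every starting position until one works.
The match spans [1:29] → '""pmf"f"o13b"f"v50ui"f"educ"'.
Captured: group 1 = '"pmf"f"o13b"f"v50ui"f"educ'.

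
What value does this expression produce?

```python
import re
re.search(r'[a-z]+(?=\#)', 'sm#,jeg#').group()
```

'sm'

The lookaround is zero-width — it requires the adjacent text to match without consuming it, so the asserted text isn't part of the match.
`search` walks the string left to right and returns the first match it finds.
The match spans [0:2] → 'sm'.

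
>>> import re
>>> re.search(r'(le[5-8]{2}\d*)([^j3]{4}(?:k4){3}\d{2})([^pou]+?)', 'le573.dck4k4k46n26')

Pattern: the literal 'le', then exactly 2 of a character in [5-8], then zero or more of a digit (captured); then exactly 4 of any character except [j3], then the literal 'k4' repeated 3 times, then exactly 2 of a digit (captured); then one or more of any character except [pou] (lazy) (captured).
`re.search` scans for the first position where the pattern succeeds.
Here no position works, so the call returns None.

None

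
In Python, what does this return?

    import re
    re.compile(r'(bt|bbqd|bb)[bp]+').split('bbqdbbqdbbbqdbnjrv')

['', 'bbqd', 'qd', 'bb', 'qdbnjrv']

Matches to split on: at [0:6] → 'bbqdbb'; at [8:11] → 'bbb'.
`re.split` interleaves the captured-group text with the surrounding fragments.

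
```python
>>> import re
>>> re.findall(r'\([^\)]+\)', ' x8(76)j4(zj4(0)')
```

['(76)', '(zj4(0)']

Walking the string: at [3:7] → '(76)'; at [9:16] → '(zj4(0)'.
No capturing groups, so `findall` returns the 2 full match strings.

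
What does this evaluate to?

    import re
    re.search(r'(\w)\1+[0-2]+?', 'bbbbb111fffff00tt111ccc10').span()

`\1` is not a pattern — it's the concrete string captured by group 1, re-applied verbatim.
`search` walks the string left to right and returns the first match it finds.
The match spans [0:6] → 'bbbbb1'.
Captured: group 1 = 'b'.

(0, 6)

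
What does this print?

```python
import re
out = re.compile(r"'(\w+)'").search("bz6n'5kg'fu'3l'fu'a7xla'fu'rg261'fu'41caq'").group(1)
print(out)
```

5kg

`search` walks the string left to right and returns the first match it finds.
The match spans [4:9] → "'5kg'".
Captured: group 1 = '5kg'.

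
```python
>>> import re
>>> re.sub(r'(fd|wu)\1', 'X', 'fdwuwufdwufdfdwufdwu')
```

'fdXfdwuXwufdwu'

A backreference is literal: `\1` must see the identical characters the first group matched.
Matches: at [2:6] → 'wuwu'; at [10:14] → 'fdfd'.
Each match is replaced by 'X'.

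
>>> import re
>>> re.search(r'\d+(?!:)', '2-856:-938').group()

The negative lookahead/lookbehind blocks any match where the forbidden context is present.
`re.search` tries every starting position until one works.
The match spans [0:1] → '2'.

'2'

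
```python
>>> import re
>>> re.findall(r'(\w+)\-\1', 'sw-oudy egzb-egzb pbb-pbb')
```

['egzb', 'pbb']

A backreference is literal: `\1` must see the identical characters the first group matched.
Scanning left to right: at [8:17] match 'egzb-egzb', group 1 = 'egzb'; at [18:25] match 'pbb-pbb', group 1 = 'pbb'.
With a single group, `findall` returns only what that group captured — 2 items.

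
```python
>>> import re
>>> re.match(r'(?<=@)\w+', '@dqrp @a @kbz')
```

The lookaround is zero-width — it requires the adjacent text to match without consuming it, so the asserted text isn't part of the match.
With `match`, the pattern is implicitly anchored at the beginning.
Here the string doesn't start with a match, so the call returns None.

None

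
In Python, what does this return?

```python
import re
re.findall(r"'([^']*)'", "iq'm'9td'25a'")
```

Matches: at [2:5] match "'m'", group 1 = 'm'; at [8:13] match "'25a'", group 1 = '25a'.
One capturing group, so `findall` returns just the captured substring from each match — 2 in all.

['m', '25a']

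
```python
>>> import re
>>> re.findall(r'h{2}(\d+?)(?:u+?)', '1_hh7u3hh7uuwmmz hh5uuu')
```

Pattern: exactly 2 of a literal 'h'; then one or more of a digit (lazy) (captured); then one or more of a literal 'u' (lazy) (non-capturing group).
One capturing group, so `findall` returns just the captured substring from each match — 3 in all.

['7', '7', '5']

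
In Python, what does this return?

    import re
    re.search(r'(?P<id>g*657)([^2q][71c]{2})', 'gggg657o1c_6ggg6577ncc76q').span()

(0, 10)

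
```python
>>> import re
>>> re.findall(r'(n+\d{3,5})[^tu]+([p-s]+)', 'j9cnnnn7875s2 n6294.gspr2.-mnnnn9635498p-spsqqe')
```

[('nnnn7875', 'q')]

`findall` packs the 2 group values into a tuple for every match.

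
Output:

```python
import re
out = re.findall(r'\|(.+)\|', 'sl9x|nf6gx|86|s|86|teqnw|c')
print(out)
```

['nf6gx|86|s|86|teqnw']

Walking the string: at [4:25] match '|nf6gx|86|s|86|teqnw|', group 1 = 'nf6gx|86|s|86|teqnw'.
With a single group, `findall` returns only what that group captured — 1 item.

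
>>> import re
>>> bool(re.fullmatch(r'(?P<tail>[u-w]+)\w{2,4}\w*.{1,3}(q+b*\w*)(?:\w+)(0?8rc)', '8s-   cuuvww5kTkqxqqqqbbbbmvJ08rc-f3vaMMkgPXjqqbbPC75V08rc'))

False

Pattern: one or more of a character in [u-w] (captured as 'tail'); then 2 to 4 of a word character, then zero or more of a word character, then 1 to 3 of any character; then one or more of a literal 'q', then zero or more of the literal 'b', then zero or more of a word character (captured); then one or more of a word character (non-capturing group); then optionally the literal '0', then the literal '8rc' (captured).
`re.fullmatch` requires the pattern to consume the entire string.
Here the pattern can't cover the whole string, so the call returns None, and `bool(None)` is False.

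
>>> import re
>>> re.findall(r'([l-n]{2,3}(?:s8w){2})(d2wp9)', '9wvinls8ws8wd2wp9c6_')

[('nls8ws8w', 'd2wp9')]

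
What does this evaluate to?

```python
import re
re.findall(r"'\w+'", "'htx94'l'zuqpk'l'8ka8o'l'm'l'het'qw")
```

Scanning left to right: at [0:7] → "'htx94'"; at [8:15] → "'zuqpk'"; at [16:23] → "'8ka8o'"; at [24:27] → "'m'"; at [28:33] → "'het'".
No capturing groups, so `findall` returns the 5 full match strings.

["'htx94'", "'zuqpk'", "'8ka8o'", "'m'", "'het'"]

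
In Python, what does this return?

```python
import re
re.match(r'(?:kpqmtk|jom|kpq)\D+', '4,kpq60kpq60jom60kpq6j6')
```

`re.match` only tries the pattern at the start of the string.
Here position 0 doesn't satisfy it, so the call returns None.

None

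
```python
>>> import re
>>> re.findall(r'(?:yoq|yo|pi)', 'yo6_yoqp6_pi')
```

Alternation tries branches left to right and keeps the first one that lets the overall match succeed at that position.
Since nothing is captured, `findall` lists the 3 matched substrings directly.

['yo', 'yoq', 'pi']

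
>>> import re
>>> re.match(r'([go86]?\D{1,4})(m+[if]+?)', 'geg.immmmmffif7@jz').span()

(0, 11)

Pattern: optionally one of [go86], then 1 to 4 of a non-digit (captured); then one or more of the literal 'm', then one or more of one of [if] (lazy) (captured).
Because the quantifier is non-greedy, it stops expanding at the earliest point where the rest of the pattern can succeed.
`re.match` only tries the pattern at the start of the string.
The match spans [0:11] → 'geg.immmmmf'.
Captured: group 1 = 'geg.i', group 2 = 'mmmmmf'.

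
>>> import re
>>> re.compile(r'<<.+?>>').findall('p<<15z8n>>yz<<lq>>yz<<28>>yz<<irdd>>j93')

With the lazy modifier that quantifier settles for the fewest repetitions that let the rest of the pattern succeed (the atoms after it are unaffected and can still be greedy).
With no groups in the pattern, `findall` gives back each whole match — 4 here.

['<<15z8n>>', '<<lq>>', '<<28>>', '<<irdd>>']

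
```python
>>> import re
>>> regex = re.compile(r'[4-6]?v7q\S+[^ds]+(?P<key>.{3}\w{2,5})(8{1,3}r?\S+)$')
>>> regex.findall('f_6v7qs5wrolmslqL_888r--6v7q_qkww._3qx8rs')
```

This matches optionally a character in [4-6], then the literal 'v7q'; then one or more of a non-whitespace character; then one or more of any character except [ds]; then exactly 3 of any character, then 2 to 5 of a word character (captured as 'key'); then 1 to 3 of the literal '8', then optionally the literal 'r', then one or more of a non-whitespace character (captured); then anchored at the end.
Walking the string: at [2:41] match '6v7qs5wrolmslqL_888r--6v7q_qkww._3qx8rs', groups = ('._3qx', '8rs').
`findall` packs the 2 group values into a tuple for every match.

[('._3qx', '8rs')]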